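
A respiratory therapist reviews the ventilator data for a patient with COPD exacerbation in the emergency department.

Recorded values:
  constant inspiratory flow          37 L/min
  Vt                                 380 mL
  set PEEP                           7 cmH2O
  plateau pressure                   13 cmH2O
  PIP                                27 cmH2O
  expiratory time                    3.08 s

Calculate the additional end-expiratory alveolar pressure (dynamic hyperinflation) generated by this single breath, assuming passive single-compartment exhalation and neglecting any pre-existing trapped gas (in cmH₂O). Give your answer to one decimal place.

0.7

Flow: 37 L/min ÷ 60 = 0.6167 L/s.
R = (PIP − Pplat)/V̇ = (27 − 13) / 0.6167 = 14.0/0.6167 = 22.701 cmH2O·s/L.
C = Vt/(Pplat − PEEP) = 380.0 / (13 − 7) = 380.0/6.0 = 63.333 mL/cmH2O.
τ = R × C = 22.701 × 0.06333 L/cmH2O = 1.438 s.
Fraction remaining = e^(−Te/τ) = e^(−3.08/1.438) = 0.1174; trapped volume = 380.0 × 0.1174 = 44.612 mL.
Additional alveolar pressure from trapping ≈ V_trapped / C = 44.612 / 63.333 = 0.7044 cmH2O.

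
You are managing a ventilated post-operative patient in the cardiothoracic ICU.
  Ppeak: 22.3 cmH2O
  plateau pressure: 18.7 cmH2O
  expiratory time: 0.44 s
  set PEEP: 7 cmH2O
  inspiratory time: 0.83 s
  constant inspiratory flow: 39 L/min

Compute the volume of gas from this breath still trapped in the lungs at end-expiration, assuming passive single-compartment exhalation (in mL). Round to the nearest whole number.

96

Flow: 39 L/min ÷ 60 = 0.65 L/s.
Vt = flow × Ti = 0.65 L/s × 0.83 s × 1000 mL/L = 539.5 mL.
R = (PIP − Pplat)/V̇ = (22.3 − 18.7) / 0.65 = 3.6/0.65 = 5.538 cmH2O·s/L.
C = Vt/(Pplat − PEEP) = 539.5 / (18.7 − 7) = 539.5/11.7 = 46.111 mL/cmH2O.
τ = R × C = 5.538 × 0.04611 L/cmH2O = 0.2554 s.
Fraction remaining = e^(−Te/τ) = e^(−0.44/0.2554) = 0.1786.
Trapped volume = 539.5 × 0.1786 = 96.355 mL.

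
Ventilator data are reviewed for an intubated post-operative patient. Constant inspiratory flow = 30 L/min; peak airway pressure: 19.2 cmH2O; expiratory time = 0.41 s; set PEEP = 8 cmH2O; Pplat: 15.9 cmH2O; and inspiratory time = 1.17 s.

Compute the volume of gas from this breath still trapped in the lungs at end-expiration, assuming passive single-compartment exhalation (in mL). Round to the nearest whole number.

253

Flow: 30 L/min ÷ 60 = 0.5 L/s.
Vt = flow × Ti = 0.5 L/s × 1.17 s × 1000 mL/L = 585.0 mL.
R = (PIP − Pplat)/V̇ = (19.2 − 15.9) / 0.5 = 3.3/0.5 = 6.6 cmH2O·s/L.
C = Vt/(Pplat − PEEP) = 585.0 / (15.9 − 8) = 585.0/7.9 = 74.051 mL/cmH2O.
τ = R × C = 6.6 × 0.07405 L/cmH2O = 0.4887 s.
Fraction remaining = e^(−Te/τ) = e^(−0.41/0.4887) = 0.4322.
Trapped volume = 585.0 × 0.4322 = 252.84 mL.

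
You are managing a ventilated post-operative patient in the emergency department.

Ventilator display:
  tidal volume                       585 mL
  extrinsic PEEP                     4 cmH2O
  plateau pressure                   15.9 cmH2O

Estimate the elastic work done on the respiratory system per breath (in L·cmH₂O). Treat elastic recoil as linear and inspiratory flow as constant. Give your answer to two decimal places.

Elastic work ≈ ½ × (Pplat − PEEP) × Vt = 0.5 × (15.9 − 4) × 0.585 L = 0.5 × 11.9 × 0.585 = 3.481 L·cmH2O.

3.48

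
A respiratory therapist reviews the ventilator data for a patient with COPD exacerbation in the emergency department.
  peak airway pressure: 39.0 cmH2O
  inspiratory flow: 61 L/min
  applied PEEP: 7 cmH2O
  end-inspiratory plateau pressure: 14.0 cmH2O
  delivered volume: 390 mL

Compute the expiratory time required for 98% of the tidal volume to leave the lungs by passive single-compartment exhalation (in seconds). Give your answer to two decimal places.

Flow: 61 L/min ÷ 60 = 1.0167 L/s.
R = (PIP − Pplat)/V̇ = (39.0 − 14.0) / 1.0167 = 25.0/1.0167 = 24.589 cmH2O·s/L.
C = Vt/(Pplat − PEEP) = 390.0 / (14.0 − 7) = 390.0/7.0 = 55.714 mL/cmH2O.
τ = R × C = 24.589 × 0.05571 L/cmH2O = 1.37 s.
t = −τ·ln(1 − 0.98) = −1.37·ln(0.02) = 5.359 s.

5.36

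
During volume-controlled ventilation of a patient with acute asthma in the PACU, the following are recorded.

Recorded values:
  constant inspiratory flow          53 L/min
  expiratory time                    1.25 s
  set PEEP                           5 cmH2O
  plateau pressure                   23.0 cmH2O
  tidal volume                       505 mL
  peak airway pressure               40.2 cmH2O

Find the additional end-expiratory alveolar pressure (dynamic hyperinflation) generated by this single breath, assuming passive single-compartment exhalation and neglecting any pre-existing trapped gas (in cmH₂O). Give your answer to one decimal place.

Flow: 53 L/min ÷ 60 = 0.8833 L/s.
R = (PIP − Pplat)/V̇ = (40.2 − 23.0) / 0.8833 = 17.2/0.8833 = 19.472 cmH2O·s/L.
C = Vt/(Pplat − PEEP) = 505.0 / (23.0 − 5) = 505.0/18.0 = 28.056 mL/cmH2O.
τ = R × C = 19.472 × 0.02806 L/cmH2O = 0.5464 s.
Fraction remaining = e^(−Te/τ) = e^(−1.25/0.5464) = 0.1015; trapped volume = 505.0 × 0.1015 = 51.258 mL.
Additional alveolar pressure from trapping ≈ V_trapped / C = 51.258 / 28.056 = 1.827 cmH2O.

1.8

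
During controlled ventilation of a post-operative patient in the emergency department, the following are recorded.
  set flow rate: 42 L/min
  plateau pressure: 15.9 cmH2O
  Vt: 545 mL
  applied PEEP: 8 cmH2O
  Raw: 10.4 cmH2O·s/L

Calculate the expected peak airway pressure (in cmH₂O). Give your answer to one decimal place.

23.2

Flow: 42 L/min ÷ 60 = 0.7 L/s.
PIP = Pplat + Raw × flow = 15.9 + 10.4 × 0.7 = 15.9 + 7.28 = 23.18 cmH2O.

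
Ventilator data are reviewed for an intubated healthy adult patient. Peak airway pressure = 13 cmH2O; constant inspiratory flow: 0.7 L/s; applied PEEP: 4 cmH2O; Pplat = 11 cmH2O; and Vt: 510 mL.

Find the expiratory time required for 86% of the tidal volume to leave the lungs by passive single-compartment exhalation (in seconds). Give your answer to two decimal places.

R = (PIP − Pplat)/V̇ = (13 − 11) / 0.7 = 2.0/0.7 = 2.857 cmH2O·s/L.
C = Vt/(Pplat − PEEP) = 510.0 / (11 − 4) = 510.0/7.0 = 72.857 mL/cmH2O.
τ = R × C = 2.857 × 0.07286 L/cmH2O = 0.2082 s.
t = −τ·ln(1 − 0.86) = −0.2082·ln(0.14) = 0.4093 s.

0.41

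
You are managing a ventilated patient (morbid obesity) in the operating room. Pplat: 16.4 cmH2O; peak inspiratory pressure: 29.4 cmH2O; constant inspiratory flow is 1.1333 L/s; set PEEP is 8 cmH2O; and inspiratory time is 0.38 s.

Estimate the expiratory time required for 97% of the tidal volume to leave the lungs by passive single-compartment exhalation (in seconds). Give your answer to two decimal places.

2.06

Vt = flow × Ti = 1.1333 L/s × 0.38 s × 1000 mL/L = 430.65 mL.
R = (PIP − Pplat)/V̇ = (29.4 − 16.4) / 1.1333 = 13.0/1.1333 = 11.471 cmH2O·s/L.
C = Vt/(Pplat − PEEP) = 430.65 / (16.4 − 8) = 430.65/8.4 = 51.268 mL/cmH2O.
τ = R × C = 11.471 × 0.05127 L/cmH2O = 0.5881 s.
t = −τ·ln(1 − 0.97) = −0.5881·ln(0.03) = 2.062 s.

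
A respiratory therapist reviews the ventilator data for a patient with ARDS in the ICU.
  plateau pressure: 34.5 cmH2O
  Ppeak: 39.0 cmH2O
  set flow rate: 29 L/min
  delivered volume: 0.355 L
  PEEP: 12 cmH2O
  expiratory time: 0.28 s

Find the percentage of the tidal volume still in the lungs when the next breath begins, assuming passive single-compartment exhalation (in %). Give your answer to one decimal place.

Flow: 29 L/min ÷ 60 = 0.4833 L/s.
R = (PIP − Pplat)/V̇ = (39.0 − 34.5) / 0.4833 = 4.5/0.4833 = 9.311 cmH2O·s/L.
C = Vt/(Pplat − PEEP) = 355.0 / (34.5 − 12) = 355.0/22.5 = 15.778 mL/cmH2O.
τ = R × C = 9.311 × 0.01578 L/cmH2O = 0.1469 s.
Fraction remaining at end-expiration = e^(−Te/τ) = e^(−0.28/0.1469) = 0.1487 → 14.87%.

14.9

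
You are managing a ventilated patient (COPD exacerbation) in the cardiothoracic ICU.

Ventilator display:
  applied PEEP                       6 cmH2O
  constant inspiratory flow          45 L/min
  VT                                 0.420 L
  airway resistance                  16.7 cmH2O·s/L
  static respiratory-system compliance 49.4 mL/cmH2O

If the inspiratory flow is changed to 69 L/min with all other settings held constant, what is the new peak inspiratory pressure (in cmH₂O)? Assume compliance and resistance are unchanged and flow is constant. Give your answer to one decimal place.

33.7

Flow: 45 L/min ÷ 60 = 0.75 L/s.
New flow: 69 L/min ÷ 60 = 1.15 L/s.
PIP = Vt/C + R·V̇ + PEEP (constant-flow equation of motion).
Only the resistive term changes: ΔPIP = R × ΔV̇ = 16.7 × (1.15 − 0.75) = 16.7 × 0.4 = 6.68 cmH2O.
Original PIP = 420/49.4 + 16.7×0.75 + 6 = 27.027 cmH2O; new PIP = 27.027 + (6.68) = 33.707 cmH2O.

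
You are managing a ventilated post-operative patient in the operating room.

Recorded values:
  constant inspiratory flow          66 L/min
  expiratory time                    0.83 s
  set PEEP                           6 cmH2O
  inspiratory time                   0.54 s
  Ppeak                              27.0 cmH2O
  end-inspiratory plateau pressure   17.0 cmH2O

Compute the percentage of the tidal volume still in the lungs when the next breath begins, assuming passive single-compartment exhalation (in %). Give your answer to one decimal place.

18.4

Flow: 66 L/min ÷ 60 = 1.1 L/s.
Vt = flow × Ti = 1.1 L/s × 0.54 s × 1000 mL/L = 594.0 mL.
R = (PIP − Pplat)/V̇ = (27.0 − 17.0) / 1.1 = 10.0/1.1 = 9.091 cmH2O·s/L.
C = Vt/(Pplat − PEEP) = 594.0 / (17.0 − 6) = 594.0/11.0 = 54.0 mL/cmH2O.
τ = R × C = 9.091 × 0.054 L/cmH2O = 0.4909 s.
Fraction remaining at end-expiration = e^(−Te/τ) = e^(−0.83/0.4909) = 0.1844 → 18.44%.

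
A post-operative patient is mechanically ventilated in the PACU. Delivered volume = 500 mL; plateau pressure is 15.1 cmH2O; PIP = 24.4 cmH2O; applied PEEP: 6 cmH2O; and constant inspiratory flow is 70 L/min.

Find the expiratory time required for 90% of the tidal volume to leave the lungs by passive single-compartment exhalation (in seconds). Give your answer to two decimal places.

Flow: 70 L/min ÷ 60 = 1.1667 L/s.
R = (PIP − Pplat)/V̇ = (24.4 − 15.1) / 1.1667 = 9.3/1.1667 = 7.971 cmH2O·s/L.
C = Vt/(Pplat − PEEP) = 500.0 / (15.1 − 6) = 500.0/9.1 = 54.945 mL/cmH2O.
τ = R × C = 7.971 × 0.05495 L/cmH2O = 0.438 s.
t = −τ·ln(1 − 0.90) = −0.438·ln(0.1) = 1.009 s.

1.01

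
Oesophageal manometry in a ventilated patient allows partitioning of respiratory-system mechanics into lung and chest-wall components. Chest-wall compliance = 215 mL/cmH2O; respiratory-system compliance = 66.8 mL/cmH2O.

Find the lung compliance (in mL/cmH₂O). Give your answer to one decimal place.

1/CL = 1/Crs − 1/Ccw.
1/CL = 1/66.8 − 1/215 = 0.01032.
CL = 96.899 mL/cmH2O.

96.9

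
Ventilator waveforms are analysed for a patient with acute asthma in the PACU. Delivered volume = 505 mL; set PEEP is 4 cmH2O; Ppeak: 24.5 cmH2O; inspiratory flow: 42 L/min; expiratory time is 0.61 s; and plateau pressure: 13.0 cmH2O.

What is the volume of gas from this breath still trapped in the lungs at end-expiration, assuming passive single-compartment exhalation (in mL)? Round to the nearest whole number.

261

Flow: 42 L/min ÷ 60 = 0.7 L/s.
R = (PIP − Pplat)/V̇ = (24.5 − 13.0) / 0.7 = 11.5/0.7 = 16.429 cmH2O·s/L.
C = Vt/(Pplat − PEEP) = 505.0 / (13.0 − 4) = 505.0/9.0 = 56.111 mL/cmH2O.
τ = R × C = 16.429 × 0.05611 L/cmH2O = 0.9218 s.
Fraction remaining = e^(−Te/τ) = e^(−0.61/0.9218) = 0.5159.
Trapped volume = 505.0 × 0.5159 = 260.53 mL.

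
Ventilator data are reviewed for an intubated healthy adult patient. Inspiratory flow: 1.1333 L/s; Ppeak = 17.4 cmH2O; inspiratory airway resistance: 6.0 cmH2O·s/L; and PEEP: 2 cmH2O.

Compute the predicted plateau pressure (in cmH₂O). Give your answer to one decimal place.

10.6

Pplat = PIP − Raw × flow = 17.4 − 6.0 × 1.1333 = 17.4 − 6.8 = 10.6 cmH2O.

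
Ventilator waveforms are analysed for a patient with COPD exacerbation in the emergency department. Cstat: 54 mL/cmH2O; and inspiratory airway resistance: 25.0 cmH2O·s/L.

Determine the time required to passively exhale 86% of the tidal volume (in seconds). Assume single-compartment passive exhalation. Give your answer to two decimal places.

τ = R × C = 25.0 × 54 mL/cmH2O = 25.0 × 0.054 L/cmH2O = 1.35 s.
Exhaled fraction f = 1 − e^(−t/τ) → t = −τ·ln(1 − f) = −1.35·ln(0.14) = 2.654 s.

2.65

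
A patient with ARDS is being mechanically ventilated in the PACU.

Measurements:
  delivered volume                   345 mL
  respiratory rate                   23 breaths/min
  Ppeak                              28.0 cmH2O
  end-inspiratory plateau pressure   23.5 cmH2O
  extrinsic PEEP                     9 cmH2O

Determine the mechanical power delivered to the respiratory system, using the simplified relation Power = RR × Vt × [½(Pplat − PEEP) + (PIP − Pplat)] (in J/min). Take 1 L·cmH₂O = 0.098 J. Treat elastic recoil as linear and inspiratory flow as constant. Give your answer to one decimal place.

Per-breath work = Vt × [½(Pplat−PEEP) + (PIP−Pplat)] = 0.345 × [0.5×14.5 + 4.5] = 0.345 × 11.75 = 4.054 L·cmH2O.
Power = 23 × 4.054 = 93.242 L·cmH2O/min.
× 0.098 J/(L·cmH2O) → 9.138 J/min.

9.1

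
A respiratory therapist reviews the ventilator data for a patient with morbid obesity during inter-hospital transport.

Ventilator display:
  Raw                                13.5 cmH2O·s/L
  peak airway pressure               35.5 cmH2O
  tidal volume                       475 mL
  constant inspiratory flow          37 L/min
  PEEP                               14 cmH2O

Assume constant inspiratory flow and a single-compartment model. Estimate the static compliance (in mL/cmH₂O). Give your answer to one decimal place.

Flow: 37 L/min ÷ 60 = 0.6167 L/s.
Equation of motion (constant flow): PIP = Vt/C + R·V̇ + PEEP.
Vt/C = PIP − R·V̇ − PEEP = 35.5 − 13.5×0.6167 − 14 = 35.5 − 8.325 − 14 = 13.175 cmH2O.
C = Vt / 13.175 = 475 / 13.175 = 36.053 mL/cmH2O.

36.1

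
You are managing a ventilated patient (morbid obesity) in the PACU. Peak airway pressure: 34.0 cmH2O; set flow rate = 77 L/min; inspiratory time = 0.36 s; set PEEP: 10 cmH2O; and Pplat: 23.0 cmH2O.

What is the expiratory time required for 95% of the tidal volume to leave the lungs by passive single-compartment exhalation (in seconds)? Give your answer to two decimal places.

0.91

Flow: 77 L/min ÷ 60 = 1.2833 L/s.
Vt = flow × Ti = 1.2833 L/s × 0.36 s × 1000 mL/L = 461.99 mL.
R = (PIP − Pplat)/V̇ = (34.0 − 23.0) / 1.2833 = 11.0/1.2833 = 8.572 cmH2O·s/L.
C = Vt/(Pplat − PEEP) = 461.99 / (23.0 − 10) = 461.99/13.0 = 35.538 mL/cmH2O.
τ = R × C = 8.572 × 0.03554 L/cmH2O = 0.3046 s.
t = −τ·ln(1 − 0.95) = −0.3046·ln(0.05) = 0.9125 s.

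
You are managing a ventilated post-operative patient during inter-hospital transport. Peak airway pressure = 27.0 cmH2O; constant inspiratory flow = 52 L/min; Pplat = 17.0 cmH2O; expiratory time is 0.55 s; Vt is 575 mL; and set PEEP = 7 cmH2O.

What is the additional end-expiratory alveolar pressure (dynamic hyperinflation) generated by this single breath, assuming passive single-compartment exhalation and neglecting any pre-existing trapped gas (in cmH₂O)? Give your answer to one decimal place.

4.4

Flow: 52 L/min ÷ 60 = 0.8667 L/s.
R = (PIP − Pplat)/V̇ = (27.0 − 17.0) / 0.8667 = 10.0/0.8667 = 11.538 cmH2O·s/L.
C = Vt/(Pplat − PEEP) = 575.0 / (17.0 − 7) = 575.0/10.0 = 57.5 mL/cmH2O.
τ = R × C = 11.538 × 0.0575 L/cmH2O = 0.6634 s.
Fraction remaining = e^(−Te/τ) = e^(−0.55/0.6634) = 0.4365; trapped volume = 575.0 × 0.4365 = 250.99 mL.
Additional alveolar pressure from trapping ≈ V_trapped / C = 250.99 / 57.5 = 4.365 cmH2O.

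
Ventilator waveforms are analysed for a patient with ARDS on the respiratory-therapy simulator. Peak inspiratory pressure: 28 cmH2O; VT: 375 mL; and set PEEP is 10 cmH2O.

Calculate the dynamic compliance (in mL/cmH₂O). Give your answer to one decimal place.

20.8

Dynamic compliance = Vt / (PIP − PEEP) = 375 / (28 − 10) = 375 / 18.0 = 20.833 mL/cmH2O.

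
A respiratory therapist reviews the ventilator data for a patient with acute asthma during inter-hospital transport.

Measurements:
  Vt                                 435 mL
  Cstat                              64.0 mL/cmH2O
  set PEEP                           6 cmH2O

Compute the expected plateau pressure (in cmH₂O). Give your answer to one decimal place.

12.8

Pplat = PEEP + Vt / Cstat = 6 + 435 / 64.0 = 6 + 6.797 = 12.797 cmH2O.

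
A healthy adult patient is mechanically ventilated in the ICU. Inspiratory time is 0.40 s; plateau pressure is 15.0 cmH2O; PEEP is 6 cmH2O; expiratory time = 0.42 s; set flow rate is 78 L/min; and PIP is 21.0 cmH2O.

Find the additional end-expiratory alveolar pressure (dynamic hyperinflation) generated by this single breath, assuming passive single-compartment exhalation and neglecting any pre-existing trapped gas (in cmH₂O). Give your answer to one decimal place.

Flow: 78 L/min ÷ 60 = 1.3 L/s.
Vt = flow × Ti = 1.3 L/s × 0.40 s × 1000 mL/L = 520.0 mL.
R = (PIP − Pplat)/V̇ = (21.0 − 15.0) / 1.3 = 6.0/1.3 = 4.615 cmH2O·s/L.
C = Vt/(Pplat − PEEP) = 520.0 / (15.0 − 6) = 520.0/9.0 = 57.778 mL/cmH2O.
τ = R × C = 4.615 × 0.05778 L/cmH2O = 0.2667 s.
Fraction remaining = e^(−Te/τ) = e^(−0.42/0.2667) = 0.207; trapped volume = 520.0 × 0.207 = 107.64 mL.
Additional alveolar pressure from trapping ≈ V_trapped / C = 107.64 / 57.778 = 1.863 cmH2O.

1.9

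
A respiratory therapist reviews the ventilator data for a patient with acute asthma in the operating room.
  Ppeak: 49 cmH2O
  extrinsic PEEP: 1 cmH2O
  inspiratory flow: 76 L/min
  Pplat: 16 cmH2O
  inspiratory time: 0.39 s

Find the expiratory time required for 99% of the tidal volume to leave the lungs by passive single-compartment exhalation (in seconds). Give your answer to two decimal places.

3.95

Flow: 76 L/min ÷ 60 = 1.2667 L/s.
Vt = flow × Ti = 1.2667 L/s × 0.39 s × 1000 mL/L = 494.01 mL.
R = (PIP − Pplat)/V̇ = (49 − 16) / 1.2667 = 33.0/1.2667 = 26.052 cmH2O·s/L.
C = Vt/(Pplat − PEEP) = 494.01 / (16 − 1) = 494.01/15.0 = 32.934 mL/cmH2O.
τ = R × C = 26.052 × 0.03293 L/cmH2O = 0.8579 s.
t = −τ·ln(1 − 0.99) = −0.8579·ln(0.01) = 3.951 s.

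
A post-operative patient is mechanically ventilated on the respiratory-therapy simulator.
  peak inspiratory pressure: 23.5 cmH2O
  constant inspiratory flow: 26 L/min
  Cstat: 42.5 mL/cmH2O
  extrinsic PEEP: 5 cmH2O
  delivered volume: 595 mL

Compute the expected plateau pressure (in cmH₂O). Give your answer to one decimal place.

19.0

Pplat = PEEP + Vt / Cstat = 5 + 595 / 42.5 = 5 + 14.0 = 19.0 cmH2O.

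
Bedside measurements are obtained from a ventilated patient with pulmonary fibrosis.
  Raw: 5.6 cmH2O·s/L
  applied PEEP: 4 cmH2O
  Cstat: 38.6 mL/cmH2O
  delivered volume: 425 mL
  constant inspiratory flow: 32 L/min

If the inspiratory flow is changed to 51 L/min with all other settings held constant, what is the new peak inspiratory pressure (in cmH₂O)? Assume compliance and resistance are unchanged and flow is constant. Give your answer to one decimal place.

19.8

Flow: 32 L/min ÷ 60 = 0.5333 L/s.
New flow: 51 L/min ÷ 60 = 0.85 L/s.
PIP = Vt/C + R·V̇ + PEEP (constant-flow equation of motion).
Only the resistive term changes: ΔPIP = R × ΔV̇ = 5.6 × (0.85 − 0.5333) = 5.6 × 0.3167 = 1.774 cmH2O.
Original PIP = 425/38.6 + 5.6×0.5333 + 4 = 17.997 cmH2O; new PIP = 17.997 + (1.774) = 19.771 cmH2O.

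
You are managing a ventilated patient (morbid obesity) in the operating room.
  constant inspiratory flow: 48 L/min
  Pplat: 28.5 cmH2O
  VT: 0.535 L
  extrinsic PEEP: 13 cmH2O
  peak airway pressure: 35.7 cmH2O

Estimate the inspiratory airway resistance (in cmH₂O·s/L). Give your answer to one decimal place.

9.0

Flow: 48 L/min ÷ 60 = 0.8 L/s.
Raw = (PIP − Pplat) / flow = (35.7 − 28.5) / 0.8 = 7.2 / 0.8 = 9.0 cmH2O·s/L.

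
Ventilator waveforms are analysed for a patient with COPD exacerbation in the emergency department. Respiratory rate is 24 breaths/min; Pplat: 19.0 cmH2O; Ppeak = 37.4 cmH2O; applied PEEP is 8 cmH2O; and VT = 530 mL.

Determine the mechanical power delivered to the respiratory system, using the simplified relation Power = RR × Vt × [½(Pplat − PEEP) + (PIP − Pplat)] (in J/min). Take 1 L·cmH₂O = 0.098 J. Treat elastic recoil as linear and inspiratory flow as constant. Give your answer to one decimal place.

29.8

Per-breath work = Vt × [½(Pplat−PEEP) + (PIP−Pplat)] = 0.530 × [0.5×11.0 + 18.4] = 0.530 × 23.9 = 12.667 L·cmH2O.
Power = 24 × 12.667 = 304.01 L·cmH2O/min.
× 0.098 J/(L·cmH2O) → 29.793 J/min.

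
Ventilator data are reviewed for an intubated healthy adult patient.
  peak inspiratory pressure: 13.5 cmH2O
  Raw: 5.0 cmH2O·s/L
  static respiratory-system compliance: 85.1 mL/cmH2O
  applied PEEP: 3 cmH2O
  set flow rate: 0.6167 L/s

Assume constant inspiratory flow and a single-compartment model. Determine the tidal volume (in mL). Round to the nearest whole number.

631

Equation of motion (constant flow): PIP = Vt/C + R·V̇ + PEEP.
Vt/C = PIP − R·V̇ − PEEP = 13.5 − 3.084 − 3 = 7.416 cmH2O.
Vt = C × 7.416 = 85.1 × 7.416 = 631.1 mL.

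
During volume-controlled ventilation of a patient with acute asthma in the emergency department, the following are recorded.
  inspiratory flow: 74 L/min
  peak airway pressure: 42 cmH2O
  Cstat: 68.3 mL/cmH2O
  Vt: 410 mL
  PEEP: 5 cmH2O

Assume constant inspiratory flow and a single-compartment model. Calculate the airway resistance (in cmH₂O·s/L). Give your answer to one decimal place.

Flow: 74 L/min ÷ 60 = 1.2333 L/s.
Equation of motion (constant flow): PIP = Vt/C + R·V̇ + PEEP.
R·V̇ = PIP − Vt/C − PEEP = 42 − 410/68.3 − 5 = 42 − 6.003 − 5 = 30.997 cmH2O.
R = 30.997 / 1.2333 = 25.133 cmH2O·s/L.

25.1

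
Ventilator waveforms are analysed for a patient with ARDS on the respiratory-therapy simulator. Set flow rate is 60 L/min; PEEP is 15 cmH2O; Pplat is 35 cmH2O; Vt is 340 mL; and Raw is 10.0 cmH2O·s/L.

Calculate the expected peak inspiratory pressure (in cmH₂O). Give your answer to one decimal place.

45.0

Flow: 60 L/min ÷ 60 = 1 L/s.
PIP = Pplat + Raw × flow = 35 + 10.0 × 1 = 35 + 10.0 = 45.0 cmH2O.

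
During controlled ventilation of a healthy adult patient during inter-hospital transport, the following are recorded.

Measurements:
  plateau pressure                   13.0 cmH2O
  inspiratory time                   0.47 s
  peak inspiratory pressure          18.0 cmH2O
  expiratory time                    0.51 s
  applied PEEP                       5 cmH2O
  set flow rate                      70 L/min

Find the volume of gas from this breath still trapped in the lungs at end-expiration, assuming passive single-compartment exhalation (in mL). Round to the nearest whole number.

97

Flow: 70 L/min ÷ 60 = 1.1667 L/s.
Vt = flow × Ti = 1.1667 L/s × 0.47 s × 1000 mL/L = 548.35 mL.
R = (PIP − Pplat)/V̇ = (18.0 − 13.0) / 1.1667 = 5.0/1.1667 = 4.286 cmH2O·s/L.
C = Vt/(Pplat − PEEP) = 548.35 / (13.0 − 5) = 548.35/8.0 = 68.544 mL/cmH2O.
τ = R × C = 4.286 × 0.06854 L/cmH2O = 0.2938 s.
Fraction remaining = e^(−Te/τ) = e^(−0.51/0.2938) = 0.1762.
Trapped volume = 548.35 × 0.1762 = 96.619 mL.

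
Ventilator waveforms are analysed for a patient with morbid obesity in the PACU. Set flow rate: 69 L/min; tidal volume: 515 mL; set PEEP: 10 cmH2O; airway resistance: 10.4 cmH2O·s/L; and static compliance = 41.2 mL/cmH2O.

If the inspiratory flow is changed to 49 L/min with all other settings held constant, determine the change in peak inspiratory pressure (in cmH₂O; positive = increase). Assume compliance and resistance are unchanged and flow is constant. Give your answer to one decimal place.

Flow: 69 L/min ÷ 60 = 1.15 L/s.
New flow: 49 L/min ÷ 60 = 0.8167 L/s.
PIP = Vt/C + R·V̇ + PEEP (constant-flow equation of motion).
Only the resistive term changes: ΔPIP = R × ΔV̇ = 10.4 × (0.8167 − 1.15) = 10.4 × -0.3333 = -3.466 cmH2O.

-3.5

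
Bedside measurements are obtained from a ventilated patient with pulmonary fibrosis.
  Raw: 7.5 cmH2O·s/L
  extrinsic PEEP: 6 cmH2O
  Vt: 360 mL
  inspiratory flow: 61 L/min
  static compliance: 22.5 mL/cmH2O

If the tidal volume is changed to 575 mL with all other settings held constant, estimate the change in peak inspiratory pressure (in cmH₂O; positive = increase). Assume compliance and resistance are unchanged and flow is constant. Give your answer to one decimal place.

PIP = Vt/C + R·V̇ + PEEP (constant-flow equation of motion).
Only the elastic term changes: ΔPIP = ΔVt / C = (575 − 360) / 22.5 = 9.556 cmH2O.

9.6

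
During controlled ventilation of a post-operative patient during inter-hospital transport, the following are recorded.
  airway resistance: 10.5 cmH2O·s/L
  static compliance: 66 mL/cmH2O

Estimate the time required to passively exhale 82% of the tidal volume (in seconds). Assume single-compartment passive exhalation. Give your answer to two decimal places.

τ = R × C = 10.5 × 66 mL/cmH2O = 10.5 × 0.066 L/cmH2O = 0.693 s.
Exhaled fraction f = 1 − e^(−t/τ) → t = −τ·ln(1 − f) = −0.693·ln(0.18) = 1.188 s.

1.19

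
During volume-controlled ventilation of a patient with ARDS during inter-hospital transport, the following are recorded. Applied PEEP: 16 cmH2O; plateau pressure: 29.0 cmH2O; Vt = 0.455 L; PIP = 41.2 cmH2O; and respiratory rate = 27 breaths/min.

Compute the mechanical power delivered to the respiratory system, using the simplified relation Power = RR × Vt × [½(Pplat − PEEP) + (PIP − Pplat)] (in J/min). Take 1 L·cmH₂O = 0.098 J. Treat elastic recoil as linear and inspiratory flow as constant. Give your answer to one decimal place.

22.5

Per-breath work = Vt × [½(Pplat−PEEP) + (PIP−Pplat)] = 0.455 × [0.5×13.0 + 12.2] = 0.455 × 18.7 = 8.509 L·cmH2O.
Power = 27 × 8.509 = 229.74 L·cmH2O/min.
× 0.098 J/(L·cmH2O) → 22.515 J/min.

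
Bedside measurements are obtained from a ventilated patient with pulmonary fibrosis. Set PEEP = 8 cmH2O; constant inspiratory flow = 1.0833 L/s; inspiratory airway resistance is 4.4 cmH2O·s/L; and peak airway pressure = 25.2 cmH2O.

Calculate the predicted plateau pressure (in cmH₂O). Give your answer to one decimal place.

Pplat = PIP − Raw × flow = 25.2 − 4.4 × 1.0833 = 25.2 − 4.767 = 20.433 cmH2O.

20.4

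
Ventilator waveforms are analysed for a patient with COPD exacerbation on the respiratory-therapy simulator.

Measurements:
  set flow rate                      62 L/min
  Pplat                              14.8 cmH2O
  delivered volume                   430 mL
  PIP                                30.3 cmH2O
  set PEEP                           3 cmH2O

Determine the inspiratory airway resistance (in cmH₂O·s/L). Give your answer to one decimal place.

Flow: 62 L/min ÷ 60 = 1.0333 L/s.
Raw = (PIP − Pplat) / flow = (30.3 − 14.8) / 1.0333 = 15.5 / 1.0333 = 15.0 cmH2O·s/L.

15.0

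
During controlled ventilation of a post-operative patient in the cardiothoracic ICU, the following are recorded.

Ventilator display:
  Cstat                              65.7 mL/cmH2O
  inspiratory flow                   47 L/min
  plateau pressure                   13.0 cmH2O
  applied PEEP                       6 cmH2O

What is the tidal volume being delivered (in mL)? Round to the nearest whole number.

460

Vt = Cstat × (Pplat − PEEP) = 65.7 × (13.0 − 6) = 65.7 × 7.0 = 459.9 mL.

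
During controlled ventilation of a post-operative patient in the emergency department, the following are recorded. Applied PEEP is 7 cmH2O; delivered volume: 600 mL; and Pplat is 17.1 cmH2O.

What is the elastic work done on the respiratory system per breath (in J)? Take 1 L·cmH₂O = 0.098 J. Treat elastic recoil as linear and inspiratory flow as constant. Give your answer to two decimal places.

Elastic work ≈ ½ × (Pplat − PEEP) × Vt = 0.5 × (17.1 − 7) × 0.600 L = 0.5 × 10.1 × 0.600 = 3.03 L·cmH2O.
× 0.098 J/(L·cmH2O) → 0.2969 J.

0.30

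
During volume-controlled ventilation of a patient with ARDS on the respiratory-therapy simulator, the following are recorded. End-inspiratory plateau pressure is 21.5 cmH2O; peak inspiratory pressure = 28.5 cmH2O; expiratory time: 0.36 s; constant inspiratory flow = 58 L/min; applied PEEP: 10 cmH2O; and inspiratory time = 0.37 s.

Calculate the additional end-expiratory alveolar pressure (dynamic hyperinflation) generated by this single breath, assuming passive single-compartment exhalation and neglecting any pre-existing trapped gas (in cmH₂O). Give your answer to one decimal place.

Flow: 58 L/min ÷ 60 = 0.9667 L/s.
Vt = flow × Ti = 0.9667 L/s × 0.37 s × 1000 mL/L = 357.68 mL.
R = (PIP − Pplat)/V̇ = (28.5 − 21.5) / 0.9667 = 7.0/0.9667 = 7.241 cmH2O·s/L.
C = Vt/(Pplat − PEEP) = 357.68 / (21.5 − 10) = 357.68/11.5 = 31.103 mL/cmH2O.
τ = R × C = 7.241 × 0.0311 L/cmH2O = 0.2252 s.
Fraction remaining = e^(−Te/τ) = e^(−0.36/0.2252) = 0.2022; trapped volume = 357.68 × 0.2022 = 72.323 mL.
Additional alveolar pressure from trapping ≈ V_trapped / C = 72.323 / 31.103 = 2.325 cmH2O.

2.3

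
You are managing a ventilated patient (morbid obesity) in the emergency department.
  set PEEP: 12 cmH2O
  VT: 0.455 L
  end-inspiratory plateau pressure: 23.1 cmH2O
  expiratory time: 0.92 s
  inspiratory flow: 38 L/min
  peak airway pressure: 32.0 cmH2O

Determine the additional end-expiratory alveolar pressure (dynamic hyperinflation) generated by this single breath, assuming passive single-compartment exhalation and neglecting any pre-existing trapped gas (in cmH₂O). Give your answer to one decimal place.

Flow: 38 L/min ÷ 60 = 0.6333 L/s.
R = (PIP − Pplat)/V̇ = (32.0 − 23.1) / 0.6333 = 8.9/0.6333 = 14.053 cmH2O·s/L.
C = Vt/(Pplat − PEEP) = 455.0 / (23.1 − 12) = 455.0/11.1 = 40.991 mL/cmH2O.
τ = R × C = 14.053 × 0.04099 L/cmH2O = 0.576 s.
Fraction remaining = e^(−Te/τ) = e^(−0.92/0.576) = 0.2025; trapped volume = 455.0 × 0.2025 = 92.138 mL.
Additional alveolar pressure from trapping ≈ V_trapped / C = 92.138 / 40.991 = 2.248 cmH2O.

2.2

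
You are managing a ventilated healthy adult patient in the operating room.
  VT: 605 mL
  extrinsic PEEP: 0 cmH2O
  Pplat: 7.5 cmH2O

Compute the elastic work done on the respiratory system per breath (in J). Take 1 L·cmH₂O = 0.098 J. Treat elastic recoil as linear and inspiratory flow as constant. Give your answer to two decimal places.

0.22

Elastic work ≈ ½ × (Pplat − PEEP) × Vt = 0.5 × (7.5 − 0) × 0.605 L = 0.5 × 7.5 × 0.605 = 2.269 L·cmH2O.
× 0.098 J/(L·cmH2O) → 0.2224 J.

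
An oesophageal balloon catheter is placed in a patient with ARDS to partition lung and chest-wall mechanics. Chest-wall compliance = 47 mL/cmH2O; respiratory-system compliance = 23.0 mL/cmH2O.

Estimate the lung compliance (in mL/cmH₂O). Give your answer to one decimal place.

1/CL = 1/Crs − 1/Ccw.
1/CL = 1/23.0 − 1/47 = 0.0222.
CL = 45.045 mL/cmH2O.

45.0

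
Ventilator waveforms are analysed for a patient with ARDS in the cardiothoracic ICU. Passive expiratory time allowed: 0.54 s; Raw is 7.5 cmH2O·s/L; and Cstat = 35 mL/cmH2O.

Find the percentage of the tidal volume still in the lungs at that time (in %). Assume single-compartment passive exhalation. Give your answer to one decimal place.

12.8

τ = R × C = 7.5 × 35 mL/cmH2O = 7.5 × 0.035 L/cmH2O = 0.2625 s.
Passive exhalation: V(t)/V₀ = e^(−t/τ) = e^(−0.54/0.2625) = 0.1278.
Fraction remaining = 0.1278 → 12.78%.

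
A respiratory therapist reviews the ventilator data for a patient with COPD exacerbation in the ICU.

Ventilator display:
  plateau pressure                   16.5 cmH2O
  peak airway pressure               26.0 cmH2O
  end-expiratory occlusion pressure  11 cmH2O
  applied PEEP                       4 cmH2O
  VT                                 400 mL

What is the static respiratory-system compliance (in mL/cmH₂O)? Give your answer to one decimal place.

72.7

End-expiratory occlusion gives total PEEP = 11 cmH2O (intrinsic PEEP = 11 − 4 = 7). Use total PEEP for the elastic gradient.
Cstat = Vt / (Pplat − PEEPtotal) = 400 / (16.5 − 11) = 400 / 5.5 = 72.727 mL/cmH2O.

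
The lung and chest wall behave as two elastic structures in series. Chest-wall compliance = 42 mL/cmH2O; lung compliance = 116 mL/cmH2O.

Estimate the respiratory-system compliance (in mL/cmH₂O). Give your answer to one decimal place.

30.8

Lung and chest wall are elastances in series: 1/Crs = 1/CL + 1/Ccw.
1/Crs = 1/116 + 1/42 = 0.03243.
Crs = 30.836 mL/cmH2O.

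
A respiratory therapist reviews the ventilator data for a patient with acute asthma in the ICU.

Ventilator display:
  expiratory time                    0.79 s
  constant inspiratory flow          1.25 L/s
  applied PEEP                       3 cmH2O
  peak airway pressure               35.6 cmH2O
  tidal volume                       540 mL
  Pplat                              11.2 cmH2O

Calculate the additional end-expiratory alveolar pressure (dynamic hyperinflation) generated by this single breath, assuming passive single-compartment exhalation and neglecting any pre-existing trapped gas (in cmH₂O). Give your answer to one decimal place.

R = (PIP − Pplat)/V̇ = (35.6 − 11.2) / 1.25 = 24.4/1.25 = 19.52 cmH2O·s/L.
C = Vt/(Pplat − PEEP) = 540.0 / (11.2 − 3) = 540.0/8.2 = 65.854 mL/cmH2O.
τ = R × C = 19.52 × 0.06585 L/cmH2O = 1.285 s.
Fraction remaining = e^(−Te/τ) = e^(−0.79/1.285) = 0.5408; trapped volume = 540.0 × 0.5408 = 292.03 mL.
Additional alveolar pressure from trapping ≈ V_trapped / C = 292.03 / 65.854 = 4.435 cmH2O.

4.4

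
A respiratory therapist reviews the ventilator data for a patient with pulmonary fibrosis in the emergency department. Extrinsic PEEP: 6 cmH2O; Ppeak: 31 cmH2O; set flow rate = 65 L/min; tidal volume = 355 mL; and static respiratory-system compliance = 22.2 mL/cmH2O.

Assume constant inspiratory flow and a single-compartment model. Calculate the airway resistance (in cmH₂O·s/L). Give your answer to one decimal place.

Flow: 65 L/min ÷ 60 = 1.0833 L/s.
Equation of motion (constant flow): PIP = Vt/C + R·V̇ + PEEP.
R·V̇ = PIP − Vt/C − PEEP = 31 − 355/22.2 − 6 = 31 − 15.991 − 6 = 9.009 cmH2O.
R = 9.009 / 1.0833 = 8.316 cmH2O·s/L.

8.3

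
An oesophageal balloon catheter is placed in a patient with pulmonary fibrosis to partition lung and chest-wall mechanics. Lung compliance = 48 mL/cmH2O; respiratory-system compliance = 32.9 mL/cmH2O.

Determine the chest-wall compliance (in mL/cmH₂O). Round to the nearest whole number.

1/Ccw = 1/Crs − 1/CL.
1/Ccw = 1/32.9 − 1/48 = 0.009562.
Ccw = 104.58 mL/cmH2O.

105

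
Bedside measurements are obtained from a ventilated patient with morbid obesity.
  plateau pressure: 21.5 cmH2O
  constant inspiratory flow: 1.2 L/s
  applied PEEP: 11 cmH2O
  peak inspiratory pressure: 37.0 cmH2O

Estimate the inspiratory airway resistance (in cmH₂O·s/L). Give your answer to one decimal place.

12.9

Raw = (PIP − Pplat) / flow = (37.0 − 21.5) / 1.2 = 15.5 / 1.2 = 12.917 cmH2O·s/L.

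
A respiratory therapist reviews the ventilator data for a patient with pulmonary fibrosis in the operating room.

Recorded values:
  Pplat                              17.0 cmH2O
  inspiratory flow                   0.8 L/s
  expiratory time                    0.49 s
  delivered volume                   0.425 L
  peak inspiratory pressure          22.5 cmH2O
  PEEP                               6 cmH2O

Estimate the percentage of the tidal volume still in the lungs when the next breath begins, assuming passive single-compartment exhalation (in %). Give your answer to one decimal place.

15.8

R = (PIP − Pplat)/V̇ = (22.5 − 17.0) / 0.8 = 5.5/0.8 = 6.875 cmH2O·s/L.
C = Vt/(Pplat − PEEP) = 425.0 / (17.0 − 6) = 425.0/11.0 = 38.636 mL/cmH2O.
τ = R × C = 6.875 × 0.03864 L/cmH2O = 0.2657 s.
Fraction remaining at end-expiration = e^(−Te/τ) = e^(−0.49/0.2657) = 0.1582 → 15.82%.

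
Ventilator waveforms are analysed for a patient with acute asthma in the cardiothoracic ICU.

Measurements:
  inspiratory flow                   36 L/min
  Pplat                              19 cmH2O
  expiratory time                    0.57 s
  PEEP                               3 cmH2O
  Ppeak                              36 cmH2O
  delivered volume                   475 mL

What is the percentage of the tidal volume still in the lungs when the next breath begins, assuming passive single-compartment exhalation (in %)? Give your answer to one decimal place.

50.8

Flow: 36 L/min ÷ 60 = 0.6 L/s.
R = (PIP − Pplat)/V̇ = (36 − 19) / 0.6 = 17.0/0.6 = 28.333 cmH2O·s/L.
C = Vt/(Pplat − PEEP) = 475.0 / (19 − 3) = 475.0/16.0 = 29.688 mL/cmH2O.
τ = R × C = 28.333 × 0.02969 L/cmH2O = 0.8412 s.
Fraction remaining at end-expiration = e^(−Te/τ) = e^(−0.57/0.8412) = 0.5078 → 50.78%.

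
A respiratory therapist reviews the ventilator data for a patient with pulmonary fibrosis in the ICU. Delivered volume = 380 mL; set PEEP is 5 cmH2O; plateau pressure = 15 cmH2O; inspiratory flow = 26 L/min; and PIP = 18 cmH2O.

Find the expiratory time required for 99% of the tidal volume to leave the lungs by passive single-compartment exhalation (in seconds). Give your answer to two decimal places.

1.21

Flow: 26 L/min ÷ 60 = 0.4333 L/s.
R = (PIP − Pplat)/V̇ = (18 − 15) / 0.4333 = 3.0/0.4333 = 6.924 cmH2O·s/L.
C = Vt/(Pplat − PEEP) = 380.0 / (15 − 5) = 380.0/10.0 = 38.0 mL/cmH2O.
τ = R × C = 6.924 × 0.038 L/cmH2O = 0.2631 s.
t = −τ·ln(1 − 0.99) = −0.2631·ln(0.01) = 1.212 s.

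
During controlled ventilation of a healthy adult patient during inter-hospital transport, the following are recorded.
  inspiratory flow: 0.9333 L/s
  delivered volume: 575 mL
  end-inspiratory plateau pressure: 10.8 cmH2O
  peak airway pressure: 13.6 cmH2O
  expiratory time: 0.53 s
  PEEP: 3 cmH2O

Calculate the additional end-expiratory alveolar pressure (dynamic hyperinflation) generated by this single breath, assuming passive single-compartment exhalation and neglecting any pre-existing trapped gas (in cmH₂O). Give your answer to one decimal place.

0.7

R = (PIP − Pplat)/V̇ = (13.6 − 10.8) / 0.9333 = 2.8/0.9333 = 3.0 cmH2O·s/L.
C = Vt/(Pplat − PEEP) = 575.0 / (10.8 − 3) = 575.0/7.8 = 73.718 mL/cmH2O.
τ = R × C = 3.0 × 0.07372 L/cmH2O = 0.2212 s.
Fraction remaining = e^(−Te/τ) = e^(−0.53/0.2212) = 0.09108; trapped volume = 575.0 × 0.09108 = 52.371 mL.
Additional alveolar pressure from trapping ≈ V_trapped / C = 52.371 / 73.718 = 0.7104 cmH2O.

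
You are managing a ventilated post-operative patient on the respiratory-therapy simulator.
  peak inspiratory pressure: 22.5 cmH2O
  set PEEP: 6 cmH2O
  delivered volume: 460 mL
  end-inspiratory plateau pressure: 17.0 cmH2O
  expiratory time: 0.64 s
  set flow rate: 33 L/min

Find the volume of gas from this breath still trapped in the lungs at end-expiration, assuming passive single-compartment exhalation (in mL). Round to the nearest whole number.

Flow: 33 L/min ÷ 60 = 0.55 L/s.
R = (PIP − Pplat)/V̇ = (22.5 − 17.0) / 0.55 = 5.5/0.55 = 10.0 cmH2O·s/L.
C = Vt/(Pplat − PEEP) = 460.0 / (17.0 − 6) = 460.0/11.0 = 41.818 mL/cmH2O.
τ = R × C = 10.0 × 0.04182 L/cmH2O = 0.4182 s.
Fraction remaining = e^(−Te/τ) = e^(−0.64/0.4182) = 0.2165.
Trapped volume = 460.0 × 0.2165 = 99.59 mL.

100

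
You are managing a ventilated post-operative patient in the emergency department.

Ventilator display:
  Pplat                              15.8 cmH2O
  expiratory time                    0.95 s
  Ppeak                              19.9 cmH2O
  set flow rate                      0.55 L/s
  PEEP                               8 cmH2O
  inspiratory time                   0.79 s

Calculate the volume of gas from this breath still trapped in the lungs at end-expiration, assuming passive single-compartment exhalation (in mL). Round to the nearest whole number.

Vt = flow × Ti = 0.55 L/s × 0.79 s × 1000 mL/L = 434.5 mL.
R = (PIP − Pplat)/V̇ = (19.9 − 15.8) / 0.55 = 4.1/0.55 = 7.455 cmH2O·s/L.
C = Vt/(Pplat − PEEP) = 434.5 / (15.8 − 8) = 434.5/7.8 = 55.705 mL/cmH2O.
τ = R × C = 7.455 × 0.05571 L/cmH2O = 0.4153 s.
Fraction remaining = e^(−Te/τ) = e^(−0.95/0.4153) = 0.1015.
Trapped volume = 434.5 × 0.1015 = 44.102 mL.

44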